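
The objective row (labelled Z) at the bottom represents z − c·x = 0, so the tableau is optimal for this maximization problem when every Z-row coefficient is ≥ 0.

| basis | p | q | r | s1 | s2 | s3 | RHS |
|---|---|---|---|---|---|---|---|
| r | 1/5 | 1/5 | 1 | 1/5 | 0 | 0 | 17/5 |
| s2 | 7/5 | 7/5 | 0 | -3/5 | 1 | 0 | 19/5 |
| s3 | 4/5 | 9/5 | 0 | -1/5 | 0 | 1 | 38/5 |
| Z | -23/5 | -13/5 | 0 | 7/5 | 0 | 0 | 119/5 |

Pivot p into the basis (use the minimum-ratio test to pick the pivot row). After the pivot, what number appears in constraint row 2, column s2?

Ratio test on column p — row 1: (17/5)/(1/5) = 17; row 2: (19/5)/(7/5) = 19/7; row 3: (38/5)/(4/5) = 19/2. Minimum is 19/7 at row 2 (s2 leaves); pivot element 7/5.
Divide row 2 by 7/5; eliminate column p from the other rows.
In the new row 2, the s2 entry is the old entry divided by the pivot: 1/(7/5) = 5/7.

5/7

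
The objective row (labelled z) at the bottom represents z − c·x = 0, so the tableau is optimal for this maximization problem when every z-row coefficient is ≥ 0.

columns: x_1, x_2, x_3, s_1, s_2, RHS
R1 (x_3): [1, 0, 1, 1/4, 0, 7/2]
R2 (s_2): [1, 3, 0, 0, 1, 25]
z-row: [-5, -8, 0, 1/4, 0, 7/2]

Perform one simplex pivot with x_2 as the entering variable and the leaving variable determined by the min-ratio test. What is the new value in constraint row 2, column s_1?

0

Ratio test on column x_2 — row 1: entry 0 ≤ 0; row 2: 25/3 = 25/3. Minimum is 25/3 at row 2 (s_2 leaves); pivot element 3.
Divide row 2 by 3; eliminate column x_2 from the other rows.
In the new row 2, the s_1 entry is the old entry divided by the pivot: 0/3 = 0.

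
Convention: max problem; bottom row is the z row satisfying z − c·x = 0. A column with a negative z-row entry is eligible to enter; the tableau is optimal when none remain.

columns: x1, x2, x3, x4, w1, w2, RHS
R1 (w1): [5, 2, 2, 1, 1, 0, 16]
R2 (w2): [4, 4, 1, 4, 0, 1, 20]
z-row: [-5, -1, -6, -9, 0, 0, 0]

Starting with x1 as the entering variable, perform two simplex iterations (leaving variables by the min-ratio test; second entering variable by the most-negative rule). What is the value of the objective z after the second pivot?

Ratio test on column x1 — row 1: 16/5 = 16/5; row 2: 20/4 = 5. Minimum is 16/5 at row 1 (w1 leaves); pivot element 5.
Pivot on row 1; the z-row RHS becomes 0 − (-5)·(16/5) = 16.
Next entering variable (most negative z-row entry -8): x4.
Ratio test on column x4 — row 1: (16/5)/(1/5) = 16; row 2: (36/5)/(16/5) = 9/4. Minimum is 9/4 at row 2 (w2 leaves); pivot element 16/5.
After the second pivot the z-row RHS is 16 − (-8)·(9/4) = 34.

34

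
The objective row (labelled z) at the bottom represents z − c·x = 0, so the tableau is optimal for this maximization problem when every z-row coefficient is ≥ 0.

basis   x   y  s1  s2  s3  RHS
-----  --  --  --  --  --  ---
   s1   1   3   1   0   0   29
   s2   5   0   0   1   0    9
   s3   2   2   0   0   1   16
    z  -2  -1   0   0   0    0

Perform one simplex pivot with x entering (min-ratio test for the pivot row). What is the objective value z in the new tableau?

Ratio test on column x — row 1: 29/1 = 29; row 2: 9/5 = 9/5; row 3: 16/2 = 8. Minimum is 9/5 at row 2 (s2 leaves); pivot element 5.
Pivot on row 2; the z-row RHS becomes 0 − (-2)·(9/5) = 18/5.

18/5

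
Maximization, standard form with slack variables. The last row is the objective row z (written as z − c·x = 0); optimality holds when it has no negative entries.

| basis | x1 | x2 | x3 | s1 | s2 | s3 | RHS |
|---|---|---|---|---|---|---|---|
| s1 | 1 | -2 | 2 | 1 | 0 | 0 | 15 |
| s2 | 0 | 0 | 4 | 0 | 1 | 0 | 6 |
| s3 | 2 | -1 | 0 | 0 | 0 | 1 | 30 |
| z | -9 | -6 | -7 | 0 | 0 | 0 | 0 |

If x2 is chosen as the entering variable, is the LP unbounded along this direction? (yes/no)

Every constraint-row entry in column x2 is ≤ 0, so increasing x2 is unbounded.

yes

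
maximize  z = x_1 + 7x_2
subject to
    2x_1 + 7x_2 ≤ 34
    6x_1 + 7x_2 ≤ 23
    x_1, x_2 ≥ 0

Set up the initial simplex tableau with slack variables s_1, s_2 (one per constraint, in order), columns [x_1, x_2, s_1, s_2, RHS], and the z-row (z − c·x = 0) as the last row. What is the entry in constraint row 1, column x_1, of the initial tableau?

2

Constraint 1 has coefficient 2 on x_1.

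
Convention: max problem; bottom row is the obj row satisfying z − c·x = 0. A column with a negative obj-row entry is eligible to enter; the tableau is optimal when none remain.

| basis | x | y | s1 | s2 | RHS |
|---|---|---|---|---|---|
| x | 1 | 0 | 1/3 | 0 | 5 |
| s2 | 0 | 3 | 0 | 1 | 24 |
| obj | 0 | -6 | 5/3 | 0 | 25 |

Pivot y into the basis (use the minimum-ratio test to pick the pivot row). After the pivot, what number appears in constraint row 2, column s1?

Ratio test on column y — row 1: entry 0 ≤ 0; row 2: 24/3 = 8. Minimum is 8 at row 2 (s2 leaves); pivot element 3.
Divide row 2 by 3; eliminate column y from the other rows.
In the new row 2, the s1 entry is the old entry divided by the pivot: 0/3 = 0.

0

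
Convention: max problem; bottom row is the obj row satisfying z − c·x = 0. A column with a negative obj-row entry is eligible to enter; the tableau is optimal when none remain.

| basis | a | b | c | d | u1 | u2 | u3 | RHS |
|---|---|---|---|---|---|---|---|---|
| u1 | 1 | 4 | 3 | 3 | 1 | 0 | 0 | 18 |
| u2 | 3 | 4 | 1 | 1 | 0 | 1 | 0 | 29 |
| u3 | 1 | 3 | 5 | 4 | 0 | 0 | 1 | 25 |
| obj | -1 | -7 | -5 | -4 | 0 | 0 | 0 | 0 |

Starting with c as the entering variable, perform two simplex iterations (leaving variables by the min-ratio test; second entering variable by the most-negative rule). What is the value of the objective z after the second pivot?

Ratio test on column c — row 1: 18/3 = 6; row 2: 29/1 = 29; row 3: 25/5 = 5. Minimum is 5 at row 3 (u3 leaves); pivot element 5.
Pivot on row 3; the obj-row RHS becomes 0 − (-5)·5 = 25.
Next entering variable (most negative obj-row entry -4): b.
Ratio test on column b — row 1: 3/(11/5) = 15/11; row 2: 24/(17/5) = 120/17; row 3: 5/(3/5) = 25/3. Minimum is 15/11 at row 1 (u1 leaves); pivot element 11/5.
After the second pivot the obj-row RHS is 25 − (-4)·(15/11) = 335/11.

335/11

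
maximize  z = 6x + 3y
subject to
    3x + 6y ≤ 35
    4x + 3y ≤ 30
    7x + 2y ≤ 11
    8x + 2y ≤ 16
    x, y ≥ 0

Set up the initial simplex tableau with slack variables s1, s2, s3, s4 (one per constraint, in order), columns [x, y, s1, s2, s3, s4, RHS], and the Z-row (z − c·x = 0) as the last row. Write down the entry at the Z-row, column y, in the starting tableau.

-3

The Z-row carries the negated objective coefficients: the y entry is -3.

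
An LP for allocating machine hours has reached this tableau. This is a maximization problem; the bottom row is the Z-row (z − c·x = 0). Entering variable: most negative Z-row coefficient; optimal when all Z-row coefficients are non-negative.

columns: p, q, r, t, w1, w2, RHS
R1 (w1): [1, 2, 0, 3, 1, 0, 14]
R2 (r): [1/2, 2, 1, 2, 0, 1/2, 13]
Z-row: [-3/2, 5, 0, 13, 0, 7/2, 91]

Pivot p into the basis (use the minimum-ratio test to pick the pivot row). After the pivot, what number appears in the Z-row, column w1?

3/2

Ratio test on column p — row 1: 14/1 = 14; row 2: 13/(1/2) = 26. Minimum is 14 at row 1 (w1 leaves); pivot element 1.
Divide row 1 by 1; eliminate column p from the other rows.
Z-row update in column w1: 0 − (-3/2)·1 = 3/2.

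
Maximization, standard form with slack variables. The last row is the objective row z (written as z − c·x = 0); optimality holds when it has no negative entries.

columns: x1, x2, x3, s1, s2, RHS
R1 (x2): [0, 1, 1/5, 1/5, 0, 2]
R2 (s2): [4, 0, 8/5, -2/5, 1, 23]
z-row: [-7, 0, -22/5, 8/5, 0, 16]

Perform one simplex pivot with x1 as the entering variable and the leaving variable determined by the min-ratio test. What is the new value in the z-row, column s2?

7/4

Ratio test on column x1 — row 1: entry 0 ≤ 0; row 2: 23/4 = 23/4. Minimum is 23/4 at row 2 (s2 leaves); pivot element 4.
Divide row 2 by 4; eliminate column x1 from the other rows.
z-row update in column s2: 0 − (-7)·(1/4) = 7/4.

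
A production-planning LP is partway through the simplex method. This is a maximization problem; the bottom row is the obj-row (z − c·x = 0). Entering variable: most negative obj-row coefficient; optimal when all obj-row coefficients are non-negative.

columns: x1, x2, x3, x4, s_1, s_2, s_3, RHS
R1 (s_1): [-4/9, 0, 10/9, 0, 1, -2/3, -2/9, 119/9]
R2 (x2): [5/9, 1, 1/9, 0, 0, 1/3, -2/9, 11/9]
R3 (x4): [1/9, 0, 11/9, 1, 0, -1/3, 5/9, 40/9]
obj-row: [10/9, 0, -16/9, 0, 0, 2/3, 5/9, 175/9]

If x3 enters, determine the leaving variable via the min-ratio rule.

x4

Column x3 entries and ratios — s_1: (119/9)/(10/9) = 119/10; x2: (11/9)/(1/9) = 11; x4: (40/9)/(11/9) = 40/11.
Smallest ratio is 40/11 in the row of x4, so x4 leaves.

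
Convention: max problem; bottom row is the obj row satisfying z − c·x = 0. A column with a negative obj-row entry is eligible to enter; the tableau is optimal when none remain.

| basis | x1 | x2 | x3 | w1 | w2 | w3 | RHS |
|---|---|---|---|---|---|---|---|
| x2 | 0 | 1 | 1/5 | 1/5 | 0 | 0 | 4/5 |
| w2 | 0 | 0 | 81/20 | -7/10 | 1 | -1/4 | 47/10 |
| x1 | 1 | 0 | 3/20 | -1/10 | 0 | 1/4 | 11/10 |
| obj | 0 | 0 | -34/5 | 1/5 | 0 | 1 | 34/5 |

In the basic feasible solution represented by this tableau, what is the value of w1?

w1 is not in the basis, so in the current basic feasible solution w1 = 0.

0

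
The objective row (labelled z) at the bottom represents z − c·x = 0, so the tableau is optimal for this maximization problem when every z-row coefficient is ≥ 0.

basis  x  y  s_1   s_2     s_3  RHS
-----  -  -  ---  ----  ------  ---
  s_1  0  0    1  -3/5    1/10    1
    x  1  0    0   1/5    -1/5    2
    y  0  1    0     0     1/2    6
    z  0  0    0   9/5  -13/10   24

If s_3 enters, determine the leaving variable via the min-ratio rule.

s_1

Column s_3 entries and ratios — s_1: 1/(1/10) = 10; x: -1/5 ≤ 0, skip; y: 6/(1/2) = 12.
Smallest ratio is 10 in the row of s_1, so s_1 leaves.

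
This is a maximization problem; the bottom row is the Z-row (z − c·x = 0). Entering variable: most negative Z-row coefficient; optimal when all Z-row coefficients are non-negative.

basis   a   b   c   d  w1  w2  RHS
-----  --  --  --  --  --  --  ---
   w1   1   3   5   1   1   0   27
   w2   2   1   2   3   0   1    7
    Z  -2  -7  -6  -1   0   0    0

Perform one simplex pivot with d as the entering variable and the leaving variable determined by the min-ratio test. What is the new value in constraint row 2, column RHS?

Ratio test on column d — row 1: 27/1 = 27; row 2: 7/3 = 7/3. Minimum is 7/3 at row 2 (w2 leaves); pivot element 3.
Divide row 2 by 3; eliminate column d from the other rows.
In the new row 2, the RHS entry is the old entry divided by the pivot: 7/3 = 7/3.

7/3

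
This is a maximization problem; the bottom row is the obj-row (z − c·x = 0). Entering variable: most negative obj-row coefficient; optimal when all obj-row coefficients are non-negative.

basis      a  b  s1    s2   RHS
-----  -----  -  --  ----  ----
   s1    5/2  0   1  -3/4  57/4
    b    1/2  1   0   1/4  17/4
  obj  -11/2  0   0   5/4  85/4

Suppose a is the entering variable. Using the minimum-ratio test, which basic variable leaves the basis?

Column a entries and ratios — s1: (57/4)/(5/2) = 57/10; b: (17/4)/(1/2) = 17/2.
Smallest ratio is 57/10 in the row of s1, so s1 leaves.

s1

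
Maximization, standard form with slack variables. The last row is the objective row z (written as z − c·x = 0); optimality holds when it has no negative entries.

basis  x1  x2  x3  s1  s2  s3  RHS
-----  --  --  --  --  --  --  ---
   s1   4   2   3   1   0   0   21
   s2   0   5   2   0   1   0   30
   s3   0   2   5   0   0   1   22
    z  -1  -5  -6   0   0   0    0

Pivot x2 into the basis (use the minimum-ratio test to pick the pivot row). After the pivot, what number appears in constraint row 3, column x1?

0

Ratio test on column x2 — row 1: 21/2 = 21/2; row 2: 30/5 = 6; row 3: 22/2 = 11. Minimum is 6 at row 2 (s2 leaves); pivot element 5.
Divide row 2 by 5; eliminate column x2 from the other rows.
Row 3 update in column x1: 0 − 2·0 = 0.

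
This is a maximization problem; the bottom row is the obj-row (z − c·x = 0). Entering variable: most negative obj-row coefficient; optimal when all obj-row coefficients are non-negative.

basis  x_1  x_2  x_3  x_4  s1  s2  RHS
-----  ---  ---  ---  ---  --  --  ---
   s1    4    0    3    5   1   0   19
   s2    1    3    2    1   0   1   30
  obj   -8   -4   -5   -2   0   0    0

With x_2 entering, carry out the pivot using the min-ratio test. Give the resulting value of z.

Ratio test on column x_2 — row 1: entry 0 ≤ 0; row 2: 30/3 = 10. Minimum is 10 at row 2 (s2 leaves); pivot element 3.
Pivot on row 2; the obj-row RHS becomes 0 − (-4)·10 = 40.

40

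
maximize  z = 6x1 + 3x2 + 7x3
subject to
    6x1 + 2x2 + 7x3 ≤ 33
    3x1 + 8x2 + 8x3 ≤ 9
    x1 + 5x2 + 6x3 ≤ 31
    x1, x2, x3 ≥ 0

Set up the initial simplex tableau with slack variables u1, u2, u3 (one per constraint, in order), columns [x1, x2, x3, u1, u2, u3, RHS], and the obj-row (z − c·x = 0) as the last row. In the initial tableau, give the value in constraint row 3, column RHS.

The RHS of constraint 3 is b_3 = 31.

31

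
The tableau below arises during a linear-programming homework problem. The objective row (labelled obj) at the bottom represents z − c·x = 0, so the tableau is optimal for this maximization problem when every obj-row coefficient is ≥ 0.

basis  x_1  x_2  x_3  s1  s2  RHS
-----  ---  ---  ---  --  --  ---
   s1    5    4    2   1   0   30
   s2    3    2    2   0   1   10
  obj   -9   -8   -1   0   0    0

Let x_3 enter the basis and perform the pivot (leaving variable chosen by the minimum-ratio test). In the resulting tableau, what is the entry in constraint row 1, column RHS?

Ratio test on column x_3 — row 1: 30/2 = 15; row 2: 10/2 = 5. Minimum is 5 at row 2 (s2 leaves); pivot element 2.
Divide row 2 by 2; eliminate column x_3 from the other rows.
Row 1 update in column RHS: 30 − 2·5 = 20.

20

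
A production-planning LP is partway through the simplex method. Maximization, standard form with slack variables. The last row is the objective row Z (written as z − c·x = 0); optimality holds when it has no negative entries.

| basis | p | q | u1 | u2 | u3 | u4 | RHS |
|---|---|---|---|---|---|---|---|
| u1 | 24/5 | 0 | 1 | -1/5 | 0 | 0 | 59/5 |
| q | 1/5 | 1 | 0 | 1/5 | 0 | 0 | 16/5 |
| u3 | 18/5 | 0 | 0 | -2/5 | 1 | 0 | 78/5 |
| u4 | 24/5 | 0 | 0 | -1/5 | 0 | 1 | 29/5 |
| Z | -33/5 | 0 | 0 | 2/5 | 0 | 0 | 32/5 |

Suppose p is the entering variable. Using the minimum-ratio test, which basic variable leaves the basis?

u4

Column p entries and ratios — u1: (59/5)/(24/5) = 59/24; q: (16/5)/(1/5) = 16; u3: (78/5)/(18/5) = 13/3; u4: (29/5)/(24/5) = 29/24.
Smallest ratio is 29/24 in the row of u4, so u4 leaves.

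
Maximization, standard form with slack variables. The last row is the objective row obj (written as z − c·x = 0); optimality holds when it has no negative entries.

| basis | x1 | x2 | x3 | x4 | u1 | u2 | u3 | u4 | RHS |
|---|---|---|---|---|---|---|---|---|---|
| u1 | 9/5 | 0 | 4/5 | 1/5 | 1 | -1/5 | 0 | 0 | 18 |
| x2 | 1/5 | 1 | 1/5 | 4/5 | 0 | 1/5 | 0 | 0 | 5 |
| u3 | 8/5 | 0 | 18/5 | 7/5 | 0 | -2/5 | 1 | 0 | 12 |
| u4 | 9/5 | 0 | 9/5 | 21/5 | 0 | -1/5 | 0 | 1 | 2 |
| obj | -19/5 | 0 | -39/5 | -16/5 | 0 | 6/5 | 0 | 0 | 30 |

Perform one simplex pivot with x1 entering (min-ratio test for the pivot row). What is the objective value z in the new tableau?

308/9

Ratio test on column x1 — row 1: 18/(9/5) = 10; row 2: 5/(1/5) = 25; row 3: 12/(8/5) = 15/2; row 4: 2/(9/5) = 10/9. Minimum is 10/9 at row 4 (u4 leaves); pivot element 9/5.
Pivot on row 4; the obj-row RHS becomes 30 − (-19/5)·(10/9) = 308/9.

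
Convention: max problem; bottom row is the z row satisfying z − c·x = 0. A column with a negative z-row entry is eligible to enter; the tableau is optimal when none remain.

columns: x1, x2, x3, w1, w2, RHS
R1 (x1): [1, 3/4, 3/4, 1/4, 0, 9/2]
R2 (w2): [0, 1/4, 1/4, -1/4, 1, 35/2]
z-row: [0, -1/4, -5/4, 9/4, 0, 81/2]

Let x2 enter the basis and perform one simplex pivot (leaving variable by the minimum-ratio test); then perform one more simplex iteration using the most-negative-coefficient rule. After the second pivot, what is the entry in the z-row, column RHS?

Ratio test on column x2 — row 1: (9/2)/(3/4) = 6; row 2: (35/2)/(1/4) = 70. Minimum is 6 at row 1 (x1 leaves); pivot element 3/4.
Divide row 1 by 3/4; eliminate column x2 from the other rows.
Second iteration: most negative z-row entry is -1 in column x3, so x3 enters.
Ratio test on column x3 — row 1: 6/1 = 6; row 2: entry 0 ≤ 0. Minimum is 6 at row 1 (x2 leaves); pivot element 1.
Divide row 1 by 1; eliminate column x3 from the other rows.
After both pivots, the entry at the z-row, column RHS is 48.

48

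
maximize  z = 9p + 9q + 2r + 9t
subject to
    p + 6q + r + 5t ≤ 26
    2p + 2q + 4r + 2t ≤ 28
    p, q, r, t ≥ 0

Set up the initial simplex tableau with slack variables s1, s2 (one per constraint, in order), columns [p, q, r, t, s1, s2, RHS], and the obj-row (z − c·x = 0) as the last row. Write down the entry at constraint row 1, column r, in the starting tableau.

1

Constraint 1 has coefficient 1 on r.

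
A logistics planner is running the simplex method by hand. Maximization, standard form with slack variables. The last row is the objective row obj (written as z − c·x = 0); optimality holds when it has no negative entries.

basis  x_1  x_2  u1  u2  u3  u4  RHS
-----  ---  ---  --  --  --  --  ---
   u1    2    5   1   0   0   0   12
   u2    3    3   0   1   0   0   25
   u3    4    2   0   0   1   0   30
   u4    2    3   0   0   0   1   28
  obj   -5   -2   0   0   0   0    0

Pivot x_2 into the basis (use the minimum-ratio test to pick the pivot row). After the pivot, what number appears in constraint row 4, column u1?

Ratio test on column x_2 — row 1: 12/5 = 12/5; row 2: 25/3 = 25/3; row 3: 30/2 = 15; row 4: 28/3 = 28/3. Minimum is 12/5 at row 1 (u1 leaves); pivot element 5.
Divide row 1 by 5; eliminate column x_2 from the other rows.
Row 4 update in column u1: 0 − 3·(1/5) = -3/5.

-3/5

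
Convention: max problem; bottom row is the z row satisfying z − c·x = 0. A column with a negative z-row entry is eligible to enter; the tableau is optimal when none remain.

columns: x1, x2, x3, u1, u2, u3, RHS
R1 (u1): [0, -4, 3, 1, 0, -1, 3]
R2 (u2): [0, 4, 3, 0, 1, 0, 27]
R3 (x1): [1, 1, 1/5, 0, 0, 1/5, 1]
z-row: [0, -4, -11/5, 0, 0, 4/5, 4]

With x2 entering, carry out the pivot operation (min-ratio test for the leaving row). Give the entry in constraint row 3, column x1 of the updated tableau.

Ratio test on column x2 — row 1: entry -4 ≤ 0; row 2: 27/4 = 27/4; row 3: 1/1 = 1. Minimum is 1 at row 3 (x1 leaves); pivot element 1.
Divide row 3 by 1; eliminate column x2 from the other rows.
In the new row 3, the x1 entry is the old entry divided by the pivot: 1/1 = 1.

1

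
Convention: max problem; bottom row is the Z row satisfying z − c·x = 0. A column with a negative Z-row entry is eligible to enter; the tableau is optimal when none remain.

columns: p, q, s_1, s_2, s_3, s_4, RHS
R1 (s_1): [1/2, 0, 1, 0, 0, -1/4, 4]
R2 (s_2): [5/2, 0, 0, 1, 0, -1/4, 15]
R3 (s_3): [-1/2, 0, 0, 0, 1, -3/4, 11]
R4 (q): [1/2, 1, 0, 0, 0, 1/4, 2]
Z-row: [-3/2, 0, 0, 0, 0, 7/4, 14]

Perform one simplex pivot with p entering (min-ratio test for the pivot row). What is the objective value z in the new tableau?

20

Ratio test on column p — row 1: 4/(1/2) = 8; row 2: 15/(5/2) = 6; row 3: entry -1/2 ≤ 0; row 4: 2/(1/2) = 4. Minimum is 4 at row 4 (q leaves); pivot element 1/2.
Pivot on row 4; the Z-row RHS becomes 14 − (-3/2)·4 = 20.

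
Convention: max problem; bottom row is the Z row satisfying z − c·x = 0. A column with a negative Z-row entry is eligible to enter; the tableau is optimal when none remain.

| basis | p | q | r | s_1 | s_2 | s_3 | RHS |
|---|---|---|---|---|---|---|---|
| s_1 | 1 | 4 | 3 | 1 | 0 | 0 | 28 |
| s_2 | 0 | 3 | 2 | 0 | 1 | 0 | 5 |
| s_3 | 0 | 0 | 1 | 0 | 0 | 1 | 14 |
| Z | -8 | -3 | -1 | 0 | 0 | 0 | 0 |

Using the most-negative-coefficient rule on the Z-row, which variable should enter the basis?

Negative Z-row entries: p: -8, q: -3, r: -1.
The most negative is -8 in column p, so p enters.

p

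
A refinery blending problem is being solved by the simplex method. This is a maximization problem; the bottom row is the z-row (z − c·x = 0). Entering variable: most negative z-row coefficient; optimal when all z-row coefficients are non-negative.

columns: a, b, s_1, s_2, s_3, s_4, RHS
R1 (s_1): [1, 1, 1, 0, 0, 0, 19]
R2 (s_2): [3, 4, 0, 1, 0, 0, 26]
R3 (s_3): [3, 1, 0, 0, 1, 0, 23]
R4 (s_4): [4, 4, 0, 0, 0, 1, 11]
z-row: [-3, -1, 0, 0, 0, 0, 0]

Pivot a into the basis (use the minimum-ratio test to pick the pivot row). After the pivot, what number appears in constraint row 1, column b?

0

Ratio test on column a — row 1: 19/1 = 19; row 2: 26/3 = 26/3; row 3: 23/3 = 23/3; row 4: 11/4 = 11/4. Minimum is 11/4 at row 4 (s_4 leaves); pivot element 4.
Divide row 4 by 4; eliminate column a from the other rows.
Row 1 update in column b: 1 − 1·1 = 0.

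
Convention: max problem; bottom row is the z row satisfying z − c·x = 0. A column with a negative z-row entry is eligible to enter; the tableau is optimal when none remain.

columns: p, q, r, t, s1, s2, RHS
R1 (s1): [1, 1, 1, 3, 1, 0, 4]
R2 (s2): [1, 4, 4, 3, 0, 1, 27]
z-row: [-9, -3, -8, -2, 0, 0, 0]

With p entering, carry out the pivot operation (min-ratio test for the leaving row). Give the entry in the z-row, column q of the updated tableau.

Ratio test on column p — row 1: 4/1 = 4; row 2: 27/1 = 27. Minimum is 4 at row 1 (s1 leaves); pivot element 1.
Divide row 1 by 1; eliminate column p from the other rows.
z-row update in column q: -3 − (-9)·1 = 6.

6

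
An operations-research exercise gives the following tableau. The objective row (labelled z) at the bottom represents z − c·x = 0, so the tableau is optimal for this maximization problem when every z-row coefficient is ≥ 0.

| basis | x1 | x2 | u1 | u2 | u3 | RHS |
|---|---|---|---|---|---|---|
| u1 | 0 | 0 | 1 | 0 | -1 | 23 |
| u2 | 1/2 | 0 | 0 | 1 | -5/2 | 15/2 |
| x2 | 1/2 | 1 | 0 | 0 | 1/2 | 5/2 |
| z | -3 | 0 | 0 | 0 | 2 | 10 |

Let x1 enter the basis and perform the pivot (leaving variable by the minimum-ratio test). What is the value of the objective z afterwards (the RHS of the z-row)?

Ratio test on column x1 — row 1: entry 0 ≤ 0; row 2: (15/2)/(1/2) = 15; row 3: (5/2)/(1/2) = 5. Minimum is 5 at row 3 (x2 leaves); pivot element 1/2.
Pivot on row 3; the z-row RHS becomes 10 − (-3)·5 = 25.

25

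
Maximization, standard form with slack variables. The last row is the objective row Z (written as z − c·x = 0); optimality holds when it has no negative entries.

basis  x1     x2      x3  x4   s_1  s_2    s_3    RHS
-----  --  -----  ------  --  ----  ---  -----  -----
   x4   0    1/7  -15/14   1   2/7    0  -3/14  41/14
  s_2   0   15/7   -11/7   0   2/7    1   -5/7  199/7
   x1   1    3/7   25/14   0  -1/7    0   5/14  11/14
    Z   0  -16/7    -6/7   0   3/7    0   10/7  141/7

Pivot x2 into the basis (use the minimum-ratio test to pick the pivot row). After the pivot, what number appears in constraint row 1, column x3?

Ratio test on column x2 — row 1: (41/14)/(1/7) = 41/2; row 2: (199/7)/(15/7) = 199/15; row 3: (11/14)/(3/7) = 11/6. Minimum is 11/6 at row 3 (x1 leaves); pivot element 3/7.
Divide row 3 by 3/7; eliminate column x2 from the other rows.
Row 1 update in column x3: -15/14 − (1/7)·(25/6) = -5/3.

-5/3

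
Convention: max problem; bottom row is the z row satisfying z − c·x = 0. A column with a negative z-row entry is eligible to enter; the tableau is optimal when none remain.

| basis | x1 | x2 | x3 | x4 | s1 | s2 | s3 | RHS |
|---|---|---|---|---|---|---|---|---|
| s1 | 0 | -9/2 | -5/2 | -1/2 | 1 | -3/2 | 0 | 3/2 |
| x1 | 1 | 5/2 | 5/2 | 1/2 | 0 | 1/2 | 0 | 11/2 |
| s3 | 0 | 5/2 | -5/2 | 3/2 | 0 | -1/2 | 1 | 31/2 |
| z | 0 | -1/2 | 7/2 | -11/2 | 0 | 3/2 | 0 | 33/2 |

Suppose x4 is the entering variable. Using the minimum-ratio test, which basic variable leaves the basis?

Column x4 entries and ratios — s1: -1/2 ≤ 0, skip; x1: (11/2)/(1/2) = 11; s3: (31/2)/(3/2) = 31/3.
Smallest ratio is 31/3 in the row of s3, so s3 leaves.

s3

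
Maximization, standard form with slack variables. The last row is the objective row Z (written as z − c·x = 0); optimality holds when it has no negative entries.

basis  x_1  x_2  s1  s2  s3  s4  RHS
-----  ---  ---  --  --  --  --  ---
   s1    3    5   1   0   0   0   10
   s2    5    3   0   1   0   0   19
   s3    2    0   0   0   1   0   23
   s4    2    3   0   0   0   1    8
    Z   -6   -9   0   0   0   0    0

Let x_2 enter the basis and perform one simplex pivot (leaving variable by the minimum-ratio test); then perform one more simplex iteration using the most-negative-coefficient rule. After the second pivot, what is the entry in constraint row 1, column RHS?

10/3

Ratio test on column x_2 — row 1: 10/5 = 2; row 2: 19/3 = 19/3; row 3: entry 0 ≤ 0; row 4: 8/3 = 8/3. Minimum is 2 at row 1 (s1 leaves); pivot element 5.
Divide row 1 by 5; eliminate column x_2 from the other rows.
Second iteration: most negative Z-row entry is -3/5 in column x_1, so x_1 enters.
Ratio test on column x_1 — row 1: 2/(3/5) = 10/3; row 2: 13/(16/5) = 65/16; row 3: 23/2 = 23/2; row 4: 2/(1/5) = 10. Minimum is 10/3 at row 1 (x_2 leaves); pivot element 3/5.
Divide row 1 by 3/5; eliminate column x_1 from the other rows.
After both pivots, the entry at constraint row 1, column RHS is 10/3.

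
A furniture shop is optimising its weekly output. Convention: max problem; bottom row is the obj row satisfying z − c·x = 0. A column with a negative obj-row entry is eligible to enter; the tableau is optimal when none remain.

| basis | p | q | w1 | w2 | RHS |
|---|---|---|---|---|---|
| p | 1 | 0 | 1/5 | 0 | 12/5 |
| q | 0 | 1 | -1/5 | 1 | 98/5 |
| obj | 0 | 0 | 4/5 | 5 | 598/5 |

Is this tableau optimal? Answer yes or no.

Every obj-row coefficient is ≥ 0, so the tableau is optimal.

yes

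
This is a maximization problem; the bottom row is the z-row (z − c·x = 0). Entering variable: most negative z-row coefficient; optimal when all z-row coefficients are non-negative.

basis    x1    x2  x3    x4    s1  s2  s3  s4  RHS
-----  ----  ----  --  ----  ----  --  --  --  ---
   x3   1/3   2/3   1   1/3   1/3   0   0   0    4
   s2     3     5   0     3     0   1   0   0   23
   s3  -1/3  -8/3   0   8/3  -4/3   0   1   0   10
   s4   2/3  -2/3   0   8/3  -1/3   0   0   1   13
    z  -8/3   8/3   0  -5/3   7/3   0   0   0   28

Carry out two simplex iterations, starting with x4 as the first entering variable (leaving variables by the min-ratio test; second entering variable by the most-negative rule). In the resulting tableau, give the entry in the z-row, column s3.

Ratio test on column x4 — row 1: 4/(1/3) = 12; row 2: 23/3 = 23/3; row 3: 10/(8/3) = 15/4; row 4: 13/(8/3) = 39/8. Minimum is 15/4 at row 3 (s3 leaves); pivot element 8/3.
Divide row 3 by 8/3; eliminate column x4 from the other rows.
Second iteration: most negative z-row entry is -23/8 in column x1, so x1 enters.
Ratio test on column x1 — row 1: (11/4)/(3/8) = 22/3; row 2: (47/4)/(27/8) = 94/27; row 3: entry -1/8 ≤ 0; row 4: 3/1 = 3. Minimum is 3 at row 4 (s4 leaves); pivot element 1.
Divide row 4 by 1; eliminate column x1 from the other rows.
After both pivots, the entry at the z-row, column s3 is -9/4.

-9/4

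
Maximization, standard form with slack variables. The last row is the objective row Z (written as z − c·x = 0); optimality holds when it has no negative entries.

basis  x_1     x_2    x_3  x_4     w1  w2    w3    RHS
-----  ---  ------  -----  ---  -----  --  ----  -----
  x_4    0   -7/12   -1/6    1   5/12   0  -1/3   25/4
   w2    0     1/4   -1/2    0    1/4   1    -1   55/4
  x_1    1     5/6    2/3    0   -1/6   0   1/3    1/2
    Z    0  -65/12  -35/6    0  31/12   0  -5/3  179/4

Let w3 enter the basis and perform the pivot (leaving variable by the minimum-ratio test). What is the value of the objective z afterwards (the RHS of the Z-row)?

Ratio test on column w3 — row 1: entry -1/3 ≤ 0; row 2: entry -1 ≤ 0; row 3: (1/2)/(1/3) = 3/2. Minimum is 3/2 at row 3 (x_1 leaves); pivot element 1/3.
Pivot on row 3; the Z-row RHS becomes 179/4 − (-5/3)·(3/2) = 189/4.

189/4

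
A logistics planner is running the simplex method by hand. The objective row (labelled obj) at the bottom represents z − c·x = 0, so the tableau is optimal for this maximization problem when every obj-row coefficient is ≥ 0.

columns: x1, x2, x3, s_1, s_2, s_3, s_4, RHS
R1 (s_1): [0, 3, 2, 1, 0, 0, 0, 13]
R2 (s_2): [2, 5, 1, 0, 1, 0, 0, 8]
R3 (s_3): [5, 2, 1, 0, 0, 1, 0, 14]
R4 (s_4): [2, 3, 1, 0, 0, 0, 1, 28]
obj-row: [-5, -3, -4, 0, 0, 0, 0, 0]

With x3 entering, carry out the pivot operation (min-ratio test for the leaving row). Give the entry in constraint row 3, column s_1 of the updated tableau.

Ratio test on column x3 — row 1: 13/2 = 13/2; row 2: 8/1 = 8; row 3: 14/1 = 14; row 4: 28/1 = 28. Minimum is 13/2 at row 1 (s_1 leaves); pivot element 2.
Divide row 1 by 2; eliminate column x3 from the other rows.
Row 3 update in column s_1: 0 − 1·(1/2) = -1/2.

-1/2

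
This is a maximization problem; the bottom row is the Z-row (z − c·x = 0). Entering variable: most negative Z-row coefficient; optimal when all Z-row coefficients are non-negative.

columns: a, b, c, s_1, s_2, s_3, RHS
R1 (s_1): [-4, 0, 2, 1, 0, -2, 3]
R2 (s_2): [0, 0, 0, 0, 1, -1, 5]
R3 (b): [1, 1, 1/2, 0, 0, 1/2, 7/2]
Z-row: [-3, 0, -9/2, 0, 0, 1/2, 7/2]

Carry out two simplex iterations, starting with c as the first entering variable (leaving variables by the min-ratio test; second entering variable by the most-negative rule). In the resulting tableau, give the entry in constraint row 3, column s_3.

1/2

Ratio test on column c — row 1: 3/2 = 3/2; row 2: entry 0 ≤ 0; row 3: (7/2)/(1/2) = 7. Minimum is 3/2 at row 1 (s_1 leaves); pivot element 2.
Divide row 1 by 2; eliminate column c from the other rows.
Second iteration: most negative Z-row entry is -12 in column a, so a enters.
Ratio test on column a — row 1: entry -2 ≤ 0; row 2: entry 0 ≤ 0; row 3: (11/4)/2 = 11/8. Minimum is 11/8 at row 3 (b leaves); pivot element 2.
Divide row 3 by 2; eliminate column a from the other rows.
After both pivots, the entry at constraint row 3, column s_3 is 1/2.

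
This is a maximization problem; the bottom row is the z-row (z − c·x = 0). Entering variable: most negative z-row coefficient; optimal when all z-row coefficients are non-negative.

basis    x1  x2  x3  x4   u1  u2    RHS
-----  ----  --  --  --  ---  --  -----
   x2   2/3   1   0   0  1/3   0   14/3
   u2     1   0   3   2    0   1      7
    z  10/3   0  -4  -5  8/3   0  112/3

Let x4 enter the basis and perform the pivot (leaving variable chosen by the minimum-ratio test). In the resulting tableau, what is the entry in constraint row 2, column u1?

Ratio test on column x4 — row 1: entry 0 ≤ 0; row 2: 7/2 = 7/2. Minimum is 7/2 at row 2 (u2 leaves); pivot element 2.
Divide row 2 by 2; eliminate column x4 from the other rows.
In the new row 2, the u1 entry is the old entry divided by the pivot: 0/2 = 0.

0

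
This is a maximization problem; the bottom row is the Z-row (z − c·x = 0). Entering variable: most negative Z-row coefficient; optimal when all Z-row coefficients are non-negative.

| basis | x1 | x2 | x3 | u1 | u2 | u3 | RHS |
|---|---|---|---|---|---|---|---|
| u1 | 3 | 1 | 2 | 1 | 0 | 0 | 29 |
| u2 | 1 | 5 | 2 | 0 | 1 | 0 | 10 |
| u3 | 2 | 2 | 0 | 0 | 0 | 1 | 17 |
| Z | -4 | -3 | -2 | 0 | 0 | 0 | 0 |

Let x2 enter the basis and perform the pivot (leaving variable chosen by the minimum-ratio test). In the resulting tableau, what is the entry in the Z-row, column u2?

Ratio test on column x2 — row 1: 29/1 = 29; row 2: 10/5 = 2; row 3: 17/2 = 17/2. Minimum is 2 at row 2 (u2 leaves); pivot element 5.
Divide row 2 by 5; eliminate column x2 from the other rows.
Z-row update in column u2: 0 − (-3)·(1/5) = 3/5.

3/5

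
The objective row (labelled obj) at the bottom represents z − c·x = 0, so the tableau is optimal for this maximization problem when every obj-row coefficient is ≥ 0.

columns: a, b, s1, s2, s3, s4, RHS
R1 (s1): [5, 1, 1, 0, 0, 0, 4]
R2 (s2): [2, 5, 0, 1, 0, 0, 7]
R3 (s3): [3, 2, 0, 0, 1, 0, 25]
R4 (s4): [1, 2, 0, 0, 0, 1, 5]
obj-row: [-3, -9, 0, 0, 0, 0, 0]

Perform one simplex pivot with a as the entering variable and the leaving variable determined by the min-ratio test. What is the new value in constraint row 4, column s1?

Ratio test on column a — row 1: 4/5 = 4/5; row 2: 7/2 = 7/2; row 3: 25/3 = 25/3; row 4: 5/1 = 5. Minimum is 4/5 at row 1 (s1 leaves); pivot element 5.
Divide row 1 by 5; eliminate column a from the other rows.
Row 4 update in column s1: 0 − 1·(1/5) = -1/5.

-1/5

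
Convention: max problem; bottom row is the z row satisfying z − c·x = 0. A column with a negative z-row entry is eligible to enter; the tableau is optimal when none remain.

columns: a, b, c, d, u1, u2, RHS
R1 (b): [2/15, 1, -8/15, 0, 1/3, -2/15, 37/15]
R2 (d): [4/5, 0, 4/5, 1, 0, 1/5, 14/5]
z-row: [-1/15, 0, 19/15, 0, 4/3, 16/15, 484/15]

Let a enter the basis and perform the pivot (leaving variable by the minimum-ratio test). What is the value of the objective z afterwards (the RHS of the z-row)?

Ratio test on column a — row 1: (37/15)/(2/15) = 37/2; row 2: (14/5)/(4/5) = 7/2. Minimum is 7/2 at row 2 (d leaves); pivot element 4/5.
Pivot on row 2; the z-row RHS becomes 484/15 − (-1/15)·(7/2) = 65/2.

65/2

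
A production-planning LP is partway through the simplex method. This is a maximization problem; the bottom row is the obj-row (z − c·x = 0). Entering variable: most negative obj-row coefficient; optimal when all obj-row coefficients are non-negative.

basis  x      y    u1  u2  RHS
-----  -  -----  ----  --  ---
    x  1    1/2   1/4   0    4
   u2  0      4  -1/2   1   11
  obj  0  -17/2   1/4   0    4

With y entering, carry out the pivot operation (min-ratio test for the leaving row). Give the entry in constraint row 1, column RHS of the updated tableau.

Ratio test on column y — row 1: 4/(1/2) = 8; row 2: 11/4 = 11/4. Minimum is 11/4 at row 2 (u2 leaves); pivot element 4.
Divide row 2 by 4; eliminate column y from the other rows.
Row 1 update in column RHS: 4 − (1/2)·(11/4) = 21/8.

21/8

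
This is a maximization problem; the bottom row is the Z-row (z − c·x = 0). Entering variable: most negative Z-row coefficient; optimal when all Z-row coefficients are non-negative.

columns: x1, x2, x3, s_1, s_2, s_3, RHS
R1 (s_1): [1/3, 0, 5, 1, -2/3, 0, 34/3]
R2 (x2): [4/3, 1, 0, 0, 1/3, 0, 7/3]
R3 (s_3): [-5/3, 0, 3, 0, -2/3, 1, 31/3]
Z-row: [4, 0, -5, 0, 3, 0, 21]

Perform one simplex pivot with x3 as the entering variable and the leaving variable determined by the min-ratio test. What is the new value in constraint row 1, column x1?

1/15

Ratio test on column x3 — row 1: (34/3)/5 = 34/15; row 2: entry 0 ≤ 0; row 3: (31/3)/3 = 31/9. Minimum is 34/15 at row 1 (s_1 leaves); pivot element 5.
Divide row 1 by 5; eliminate column x3 from the other rows.
In the new row 1, the x1 entry is the old entry divided by the pivot: (1/3)/5 = 1/15.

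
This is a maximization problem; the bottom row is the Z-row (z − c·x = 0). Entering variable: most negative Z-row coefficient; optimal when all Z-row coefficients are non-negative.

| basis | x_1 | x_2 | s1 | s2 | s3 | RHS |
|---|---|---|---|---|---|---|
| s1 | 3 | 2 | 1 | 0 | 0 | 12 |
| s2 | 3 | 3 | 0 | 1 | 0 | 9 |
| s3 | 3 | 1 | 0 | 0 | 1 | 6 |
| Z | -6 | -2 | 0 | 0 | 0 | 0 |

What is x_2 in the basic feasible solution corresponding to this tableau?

0

x_2 is not in the basis, so in the current basic feasible solution x_2 = 0.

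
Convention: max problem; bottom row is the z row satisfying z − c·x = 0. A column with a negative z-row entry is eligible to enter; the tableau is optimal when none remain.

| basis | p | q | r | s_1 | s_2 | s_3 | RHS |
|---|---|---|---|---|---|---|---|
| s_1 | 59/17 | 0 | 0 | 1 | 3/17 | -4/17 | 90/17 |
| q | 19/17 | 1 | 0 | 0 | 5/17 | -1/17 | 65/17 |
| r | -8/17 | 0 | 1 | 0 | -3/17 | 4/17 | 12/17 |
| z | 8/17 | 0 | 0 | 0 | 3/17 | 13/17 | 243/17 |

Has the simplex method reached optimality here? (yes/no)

yes

Every z-row coefficient is ≥ 0, so the tableau is optimal.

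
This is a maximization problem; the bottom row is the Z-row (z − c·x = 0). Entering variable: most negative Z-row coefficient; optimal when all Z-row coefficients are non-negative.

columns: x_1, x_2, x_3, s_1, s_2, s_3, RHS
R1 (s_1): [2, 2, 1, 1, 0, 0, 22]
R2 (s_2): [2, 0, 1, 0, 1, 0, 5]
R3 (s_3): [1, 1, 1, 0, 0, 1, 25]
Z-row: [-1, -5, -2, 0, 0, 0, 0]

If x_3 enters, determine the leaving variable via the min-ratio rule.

s_2

Column x_3 entries and ratios — s_1: 22/1 = 22; s_2: 5/1 = 5; s_3: 25/1 = 25.
Smallest ratio is 5 in the row of s_2, so s_2 leaves.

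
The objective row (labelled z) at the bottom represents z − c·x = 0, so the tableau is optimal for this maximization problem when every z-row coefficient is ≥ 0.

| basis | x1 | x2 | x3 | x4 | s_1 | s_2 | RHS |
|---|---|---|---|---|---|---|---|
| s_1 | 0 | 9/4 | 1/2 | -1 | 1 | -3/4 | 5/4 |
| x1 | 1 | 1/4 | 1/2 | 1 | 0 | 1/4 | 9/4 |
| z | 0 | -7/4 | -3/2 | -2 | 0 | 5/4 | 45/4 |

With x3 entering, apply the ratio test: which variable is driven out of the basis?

Column x3 entries and ratios — s_1: (5/4)/(1/2) = 5/2; x1: (9/4)/(1/2) = 9/2.
Smallest ratio is 5/2 in the row of s_1, so s_1 leaves.

s_1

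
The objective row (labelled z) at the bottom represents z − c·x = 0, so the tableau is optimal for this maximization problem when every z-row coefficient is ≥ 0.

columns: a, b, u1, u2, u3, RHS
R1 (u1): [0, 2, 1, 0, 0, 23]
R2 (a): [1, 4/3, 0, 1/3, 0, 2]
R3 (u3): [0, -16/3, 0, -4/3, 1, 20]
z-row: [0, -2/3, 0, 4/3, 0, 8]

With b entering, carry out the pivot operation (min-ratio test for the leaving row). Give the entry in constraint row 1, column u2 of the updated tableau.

-1/2

Ratio test on column b — row 1: 23/2 = 23/2; row 2: 2/(4/3) = 3/2; row 3: entry -16/3 ≤ 0. Minimum is 3/2 at row 2 (a leaves); pivot element 4/3.
Divide row 2 by 4/3; eliminate column b from the other rows.
Row 1 update in column u2: 0 − 2·(1/4) = -1/2.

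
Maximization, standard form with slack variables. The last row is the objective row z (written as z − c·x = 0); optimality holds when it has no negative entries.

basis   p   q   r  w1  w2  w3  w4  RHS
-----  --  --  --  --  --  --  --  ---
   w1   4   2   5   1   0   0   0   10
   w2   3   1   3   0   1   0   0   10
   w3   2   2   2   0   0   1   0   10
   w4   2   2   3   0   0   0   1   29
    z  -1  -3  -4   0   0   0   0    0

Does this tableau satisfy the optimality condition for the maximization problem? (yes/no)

no

The z-row has a negative entry -4 in column r, so it is not optimal.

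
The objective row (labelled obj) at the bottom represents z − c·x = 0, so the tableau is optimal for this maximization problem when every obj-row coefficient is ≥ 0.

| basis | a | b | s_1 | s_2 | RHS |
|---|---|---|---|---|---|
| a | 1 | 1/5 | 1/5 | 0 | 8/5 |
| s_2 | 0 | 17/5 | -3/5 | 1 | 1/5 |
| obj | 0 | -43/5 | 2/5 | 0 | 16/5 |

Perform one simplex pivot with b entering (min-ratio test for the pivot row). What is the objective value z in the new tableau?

63/17

Ratio test on column b — row 1: (8/5)/(1/5) = 8; row 2: (1/5)/(17/5) = 1/17. Minimum is 1/17 at row 2 (s_2 leaves); pivot element 17/5.
Pivot on row 2; the obj-row RHS becomes 16/5 − (-43/5)·(1/17) = 63/17.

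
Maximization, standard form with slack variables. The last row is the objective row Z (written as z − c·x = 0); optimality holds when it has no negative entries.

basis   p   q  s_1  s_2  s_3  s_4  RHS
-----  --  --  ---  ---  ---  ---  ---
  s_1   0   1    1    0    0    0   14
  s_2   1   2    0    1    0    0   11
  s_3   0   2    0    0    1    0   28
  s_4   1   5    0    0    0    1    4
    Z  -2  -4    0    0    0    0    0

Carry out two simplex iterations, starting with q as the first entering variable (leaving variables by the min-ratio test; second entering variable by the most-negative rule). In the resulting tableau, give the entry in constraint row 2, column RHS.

7

Ratio test on column q — row 1: 14/1 = 14; row 2: 11/2 = 11/2; row 3: 28/2 = 14; row 4: 4/5 = 4/5. Minimum is 4/5 at row 4 (s_4 leaves); pivot element 5.
Divide row 4 by 5; eliminate column q from the other rows.
Second iteration: most negative Z-row entry is -6/5 in column p, so p enters.
Ratio test on column p — row 1: entry -1/5 ≤ 0; row 2: (47/5)/(3/5) = 47/3; row 3: entry -2/5 ≤ 0; row 4: (4/5)/(1/5) = 4. Minimum is 4 at row 4 (q leaves); pivot element 1/5.
Divide row 4 by 1/5; eliminate column p from the other rows.
After both pivots, the entry at constraint row 2, column RHS is 7.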